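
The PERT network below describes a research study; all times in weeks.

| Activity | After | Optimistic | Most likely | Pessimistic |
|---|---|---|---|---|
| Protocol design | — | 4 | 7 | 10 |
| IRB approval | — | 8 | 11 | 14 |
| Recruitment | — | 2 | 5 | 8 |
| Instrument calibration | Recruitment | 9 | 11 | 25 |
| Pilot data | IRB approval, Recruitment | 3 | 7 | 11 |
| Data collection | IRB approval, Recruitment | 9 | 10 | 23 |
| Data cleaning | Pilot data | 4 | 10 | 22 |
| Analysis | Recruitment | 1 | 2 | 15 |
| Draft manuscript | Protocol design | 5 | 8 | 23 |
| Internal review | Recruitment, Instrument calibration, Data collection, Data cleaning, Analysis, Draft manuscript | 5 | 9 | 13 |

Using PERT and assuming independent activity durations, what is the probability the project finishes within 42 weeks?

0.861

te_Protocol design = (4 + 4·7 + 10)/6 = 42/6 = 7; σ²_Protocol design = ((10−4)/6)² = 1.000
te_IRB approval = (8 + 4·11 + 14)/6 = 66/6 = 11; σ²_IRB approval = ((14−8)/6)² = 1.000
te_Recruitment = (2 + 4·5 + 8)/6 = 30/6 = 5; σ²_Recruitment = ((8−2)/6)² = 1.000
te_Instrument calibration = (9 + 4·11 + 25)/6 = 78/6 = 13; σ²_Instrument calibration = ((25−9)/6)² = 7.111
te_Pilot data = (3 + 4·7 + 11)/6 = 42/6 = 7; σ²_Pilot data = ((11−3)/6)² = 1.778
te_Data collection = (9 + 4·10 + 23)/6 = 72/6 = 12; σ²_Data collection = ((23−9)/6)² = 5.444
te_Data cleaning = (4 + 4·10 + 22)/6 = 66/6 = 11; σ²_Data cleaning = ((22−4)/6)² = 9.000
te_Analysis = (1 + 4·2 + 15)/6 = 24/6 = 4; σ²_Analysis = ((15−1)/6)² = 5.444
te_Draft manuscript = (5 + 4·8 + 23)/6 = 60/6 = 10; σ²_Draft manuscript = ((23−5)/6)² = 9.000
te_Internal review = (5 + 4·9 + 13)/6 = 54/6 = 9; σ²_Internal review = ((13−5)/6)² = 1.778

Forward pass:
ES_Protocol design = 0; EF_Protocol design = 7
ES_IRB approval = 0; EF_IRB approval = 11
ES_Recruitment = 0; EF_Recruitment = 5
ES_Instrument calibration = 5; EF_Instrument calibration = 5+13 = 18
ES_Pilot data = max(EF_IRB approval=11, EF_Recruitment=5) = 11; EF_Pilot data = 11+7 = 18
ES_Data collection = max(EF_IRB approval=11, EF_Recruitment=5) = 11; EF_Data collection = 11+12 = 23
ES_Data cleaning = 18; EF_Data cleaning = 18+11 = 29
ES_Analysis = 5; EF_Analysis = 5+4 = 9
ES_Draft manuscript = 7; EF_Draft manuscript = 7+10 = 17
ES_Internal review = max(EF_Recruitment=5, EF_Instrument calibration=18, EF_Data collection=23, EF_Data cleaning=29, EF_Analysis=9, EF_Draft manuscript=17) = 29; EF_Internal review = 29+9 = 38
Expected project duration μ = 38 weeks. Critical path: IRB approval → Pilot data → Data cleaning → Internal review.

Variance along critical path = 1.000 + 1.778 + 9.000 + 1.778 = 13.556; σ = √13.556 = 3.682 weeks.
Z = (42 − 38) / 3.682 = 1.086
P(T ≤ 42) = Φ(1.086) ≈ 0.861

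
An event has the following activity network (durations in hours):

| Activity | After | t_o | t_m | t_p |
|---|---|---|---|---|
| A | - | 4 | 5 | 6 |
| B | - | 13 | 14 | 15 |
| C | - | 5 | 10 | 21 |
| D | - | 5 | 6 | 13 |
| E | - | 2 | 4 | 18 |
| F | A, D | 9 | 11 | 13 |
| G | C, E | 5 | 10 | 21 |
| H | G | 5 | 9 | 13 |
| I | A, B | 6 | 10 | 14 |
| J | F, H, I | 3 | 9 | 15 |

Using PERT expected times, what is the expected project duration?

te_A = (4 + 4·5 + 6)/6 = 30/6 = 5
te_B = (13 + 4·14 + 15)/6 = 84/6 = 14
te_C = (5 + 4·10 + 21)/6 = 66/6 = 11
te_D = (5 + 4·6 + 13)/6 = 42/6 = 7
te_E = (2 + 4·4 + 18)/6 = 36/6 = 6
te_F = (9 + 4·11 + 13)/6 = 66/6 = 11
te_G = (5 + 4·10 + 21)/6 = 66/6 = 11
te_H = (5 + 4·9 + 13)/6 = 54/6 = 9
te_I = (6 + 4·10 + 14)/6 = 60/6 = 10
te_J = (3 + 4·9 + 15)/6 = 54/6 = 9

Forward pass:
ES_A = 0; EF_A = 5
ES_B = 0; EF_B = 14
ES_C = 0; EF_C = 11
ES_D = 0; EF_D = 7
ES_E = 0; EF_E = 6
ES_F = max(EF_A=5, EF_D=7) = 7; EF_F = 7+11 = 18
ES_G = max(EF_C=11, EF_E=6) = 11; EF_G = 11+11 = 22
ES_H = 22; EF_H = 22+9 = 31
ES_I = max(EF_A=5, EF_B=14) = 14; EF_I = 14+10 = 24
ES_J = max(EF_F=18, EF_H=31, EF_I=24) = 31; EF_J = 31+9 = 40
Expected project duration μ = 40 hours. Critical path: C → G → H → J.

40 hours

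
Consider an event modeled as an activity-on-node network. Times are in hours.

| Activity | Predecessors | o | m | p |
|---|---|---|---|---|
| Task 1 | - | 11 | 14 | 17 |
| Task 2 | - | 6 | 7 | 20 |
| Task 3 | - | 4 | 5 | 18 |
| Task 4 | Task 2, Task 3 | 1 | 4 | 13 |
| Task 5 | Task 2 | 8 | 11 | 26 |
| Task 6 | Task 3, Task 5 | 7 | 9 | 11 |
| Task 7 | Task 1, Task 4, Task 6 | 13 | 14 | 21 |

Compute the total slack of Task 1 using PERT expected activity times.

17 hours

te_Task 1 = (11 + 4·14 + 17)/6 = 84/6 = 14
te_Task 2 = (6 + 4·7 + 20)/6 = 54/6 = 9
te_Task 3 = (4 + 4·5 + 18)/6 = 42/6 = 7
te_Task 4 = (1 + 4·4 + 13)/6 = 30/6 = 5
te_Task 5 = (8 + 4·11 + 26)/6 = 78/6 = 13
te_Task 6 = (7 + 4·9 + 11)/6 = 54/6 = 9
te_Task 7 = (13 + 4·14 + 21)/6 = 90/6 = 15

Forward pass:
ES_Task 1 = 0; EF_Task 1 = 14
ES_Task 2 = 0; EF_Task 2 = 9
ES_Task 3 = 0; EF_Task 3 = 7
ES_Task 4 = max(EF_Task 2=9, EF_Task 3=7) = 9; EF_Task 4 = 9+5 = 14
ES_Task 5 = 9; EF_Task 5 = 9+13 = 22
ES_Task 6 = max(EF_Task 3=7, EF_Task 5=22) = 22; EF_Task 6 = 22+9 = 31
ES_Task 7 = max(EF_Task 1=14, EF_Task 4=14, EF_Task 6=31) = 31; EF_Task 7 = 31+15 = 46
Expected project duration μ = 46 hours. Critical path: Task 2 → Task 5 → Task 6 → Task 7.

Backward pass:
LF_Task 7 = 46; LS_Task 7 = 46−15 = 31
LF_Task 6 = LS_Task 7 = 31; LS_Task 6 = 31−9 = 22
LF_Task 5 = LS_Task 6 = 22; LS_Task 5 = 22−13 = 9
LF_Task 4 = LS_Task 7 = 31; LS_Task 4 = 31−5 = 26
LF_Task 3 = min(LS_Task 4=26, LS_Task 6=22) = 22; LS_Task 3 = 22−7 = 15
LF_Task 2 = min(LS_Task 4=26, LS_Task 5=9) = 9; LS_Task 2 = 9−9 = 0
LF_Task 1 = LS_Task 7 = 31; LS_Task 1 = 31−14 = 17
Slack_Task 1 = LS_Task 1 − ES_Task 1 = 17 − 0 = 17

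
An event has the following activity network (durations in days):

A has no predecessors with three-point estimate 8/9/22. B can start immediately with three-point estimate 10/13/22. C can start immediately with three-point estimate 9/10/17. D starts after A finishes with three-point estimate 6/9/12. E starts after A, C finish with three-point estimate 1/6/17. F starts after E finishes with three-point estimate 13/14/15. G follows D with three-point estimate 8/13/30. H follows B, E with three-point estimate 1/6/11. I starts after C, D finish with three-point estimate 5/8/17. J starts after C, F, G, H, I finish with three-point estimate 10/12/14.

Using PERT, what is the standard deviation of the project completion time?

4.51 days

te_A = (8 + 4·9 + 22)/6 = 66/6 = 11; σ²_A = ((22−8)/6)² = 5.444
te_B = (10 + 4·13 + 22)/6 = 84/6 = 14; σ²_B = ((22−10)/6)² = 4.000
te_C = (9 + 4·10 + 17)/6 = 66/6 = 11; σ²_C = ((17−9)/6)² = 1.778
te_D = (6 + 4·9 + 12)/6 = 54/6 = 9; σ²_D = ((12−6)/6)² = 1.000
te_E = (1 + 4·6 + 17)/6 = 42/6 = 7; σ²_E = ((17−1)/6)² = 7.111
te_F = (13 + 4·14 + 15)/6 = 84/6 = 14; σ²_F = ((15−13)/6)² = 0.111
te_G = (8 + 4·13 + 30)/6 = 90/6 = 15; σ²_G = ((30−8)/6)² = 13.444
te_H = (1 + 4·6 + 11)/6 = 36/6 = 6; σ²_H = ((11−1)/6)² = 2.778
te_I = (5 + 4·8 + 17)/6 = 54/6 = 9; σ²_I = ((17−5)/6)² = 4.000
te_J = (10 + 4·12 + 14)/6 = 72/6 = 12; σ²_J = ((14−10)/6)² = 0.444

Forward pass:
ES_A = 0; EF_A = 11
ES_B = 0; EF_B = 14
ES_C = 0; EF_C = 11
ES_D = 11; EF_D = 11+9 = 20
ES_E = max(EF_A=11, EF_C=11) = 11; EF_E = 11+7 = 18
ES_F = 18; EF_F = 18+14 = 32
ES_G = 20; EF_G = 20+15 = 35
ES_H = max(EF_B=14, EF_E=18) = 18; EF_H = 18+6 = 24
ES_I = max(EF_C=11, EF_D=20) = 20; EF_I = 20+9 = 29
ES_J = max(EF_C=11, EF_F=32, EF_G=35, EF_H=24, EF_I=29) = 35; EF_J = 35+12 = 47
Expected project duration μ = 47 days. Critical path: A → D → G → J.

Variance along critical path = 5.444 + 1.000 + 13.444 + 0.444 = 20.333
σ = √20.333 = 4.509 days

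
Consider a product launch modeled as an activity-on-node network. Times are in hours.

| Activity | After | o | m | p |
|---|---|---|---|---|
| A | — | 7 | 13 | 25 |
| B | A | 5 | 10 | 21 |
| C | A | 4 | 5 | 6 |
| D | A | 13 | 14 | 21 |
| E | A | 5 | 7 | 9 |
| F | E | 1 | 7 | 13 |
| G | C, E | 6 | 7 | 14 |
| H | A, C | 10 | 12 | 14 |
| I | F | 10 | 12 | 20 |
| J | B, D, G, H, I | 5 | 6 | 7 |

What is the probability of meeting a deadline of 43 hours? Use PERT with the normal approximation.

te_A = (7 + 4·13 + 25)/6 = 84/6 = 14; σ²_A = ((25−7)/6)² = 9.000
te_B = (5 + 4·10 + 21)/6 = 66/6 = 11; σ²_B = ((21−5)/6)² = 7.111
te_C = (4 + 4·5 + 6)/6 = 30/6 = 5; σ²_C = ((6−4)/6)² = 0.111
te_D = (13 + 4·14 + 21)/6 = 90/6 = 15; σ²_D = ((21−13)/6)² = 1.778
te_E = (5 + 4·7 + 9)/6 = 42/6 = 7; σ²_E = ((9−5)/6)² = 0.444
te_F = (1 + 4·7 + 13)/6 = 42/6 = 7; σ²_F = ((13−1)/6)² = 4.000
te_G = (6 + 4·7 + 14)/6 = 48/6 = 8; σ²_G = ((14−6)/6)² = 1.778
te_H = (10 + 4·12 + 14)/6 = 72/6 = 12; σ²_H = ((14−10)/6)² = 0.444
te_I = (10 + 4·12 + 20)/6 = 78/6 = 13; σ²_I = ((20−10)/6)² = 2.778
te_J = (5 + 4·6 + 7)/6 = 36/6 = 6; σ²_J = ((7−5)/6)² = 0.111

Forward pass:
ES_A = 0; EF_A = 14
ES_B = 14; EF_B = 14+11 = 25
ES_C = 14; EF_C = 14+5 = 19
ES_D = 14; EF_D = 14+15 = 29
ES_E = 14; EF_E = 14+7 = 21
ES_F = 21; EF_F = 21+7 = 28
ES_G = max(EF_C=19, EF_E=21) = 21; EF_G = 21+8 = 29
ES_H = max(EF_A=14, EF_C=19) = 19; EF_H = 19+12 = 31
ES_I = 28; EF_I = 28+13 = 41
ES_J = max(EF_B=25, EF_D=29, EF_G=29, EF_H=31, EF_I=41) = 41; EF_J = 41+6 = 47
Expected project duration μ = 47 hours. Critical path: A → E → F → I → J.

Variance along critical path = 9.000 + 0.444 + 4.000 + 2.778 + 0.111 = 16.333; σ = √16.333 = 4.041 hours.
Z = (43 − 47) / 4.041 = -0.990
P(T ≤ 43) = Φ(-0.990) ≈ 0.161

0.161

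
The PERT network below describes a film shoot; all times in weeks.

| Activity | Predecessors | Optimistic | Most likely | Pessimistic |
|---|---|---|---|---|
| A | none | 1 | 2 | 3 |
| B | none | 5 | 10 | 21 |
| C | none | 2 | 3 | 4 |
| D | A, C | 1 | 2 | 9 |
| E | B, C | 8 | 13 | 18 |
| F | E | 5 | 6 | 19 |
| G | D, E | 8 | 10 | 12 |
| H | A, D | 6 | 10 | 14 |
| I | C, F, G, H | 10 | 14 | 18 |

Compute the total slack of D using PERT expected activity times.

18 weeks

te_A = (1 + 4·2 + 3)/6 = 12/6 = 2
te_B = (5 + 4·10 + 21)/6 = 66/6 = 11
te_C = (2 + 4·3 + 4)/6 = 18/6 = 3
te_D = (1 + 4·2 + 9)/6 = 18/6 = 3
te_E = (8 + 4·13 + 18)/6 = 78/6 = 13
te_F = (5 + 4·6 + 19)/6 = 48/6 = 8
te_G = (8 + 4·10 + 12)/6 = 60/6 = 10
te_H = (6 + 4·10 + 14)/6 = 60/6 = 10
te_I = (10 + 4·14 + 18)/6 = 84/6 = 14

Forward pass:
ES_A = 0; EF_A = 2
ES_B = 0; EF_B = 11
ES_C = 0; EF_C = 3
ES_D = max(EF_A=2, EF_C=3) = 3; EF_D = 3+3 = 6
ES_E = max(EF_B=11, EF_C=3) = 11; EF_E = 11+13 = 24
ES_F = 24; EF_F = 24+8 = 32
ES_G = max(EF_D=6, EF_E=24) = 24; EF_G = 24+10 = 34
ES_H = max(EF_A=2, EF_D=6) = 6; EF_H = 6+10 = 16
ES_I = max(EF_C=3, EF_F=32, EF_G=34, EF_H=16) = 34; EF_I = 34+14 = 48
Expected project duration μ = 48 weeks. Critical path: B → E → G → I.

Backward pass:
LF_I = 48; LS_I = 48−14 = 34
LF_H = LS_I = 34; LS_H = 34−10 = 24
LF_G = LS_I = 34; LS_G = 34−10 = 24
LF_F = LS_I = 34; LS_F = 34−8 = 26
LF_E = min(LS_F=26, LS_G=24) = 24; LS_E = 24−13 = 11
LF_D = min(LS_G=24, LS_H=24) = 24; LS_D = 24−3 = 21
LF_C = min(LS_D=21, LS_E=11, LS_I=34) = 11; LS_C = 11−3 = 8
LF_B = LS_E = 11; LS_B = 11−11 = 0
LF_A = min(LS_D=21, LS_H=24) = 21; LS_A = 21−2 = 19
Slack_D = LS_D − ES_D = 21 − 3 = 18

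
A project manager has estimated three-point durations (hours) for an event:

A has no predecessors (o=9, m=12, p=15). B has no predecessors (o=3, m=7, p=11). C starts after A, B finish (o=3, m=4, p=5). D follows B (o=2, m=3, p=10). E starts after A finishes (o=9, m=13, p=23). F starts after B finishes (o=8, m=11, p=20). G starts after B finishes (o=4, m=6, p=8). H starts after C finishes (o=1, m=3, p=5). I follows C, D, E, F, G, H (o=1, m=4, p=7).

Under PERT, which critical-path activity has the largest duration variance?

te_A = (9 + 4·12 + 15)/6 = 72/6 = 12; σ²_A = ((15−9)/6)² = 1.000
te_B = (3 + 4·7 + 11)/6 = 42/6 = 7; σ²_B = ((11−3)/6)² = 1.778
te_C = (3 + 4·4 + 5)/6 = 24/6 = 4; σ²_C = ((5−3)/6)² = 0.111
te_D = (2 + 4·3 + 10)/6 = 24/6 = 4; σ²_D = ((10−2)/6)² = 1.778
te_E = (9 + 4·13 + 23)/6 = 84/6 = 14; σ²_E = ((23−9)/6)² = 5.444
te_F = (8 + 4·11 + 20)/6 = 72/6 = 12; σ²_F = ((20−8)/6)² = 4.000
te_G = (4 + 4·6 + 8)/6 = 36/6 = 6; σ²_G = ((8−4)/6)² = 0.444
te_H = (1 + 4·3 + 5)/6 = 18/6 = 3; σ²_H = ((5−1)/6)² = 0.444
te_I = (1 + 4·4 + 7)/6 = 24/6 = 4; σ²_I = ((7−1)/6)² = 1.000

Forward pass:
ES_A = 0; EF_A = 12
ES_B = 0; EF_B = 7
ES_C = max(EF_A=12, EF_B=7) = 12; EF_C = 12+4 = 16
ES_D = 7; EF_D = 7+4 = 11
ES_E = 12; EF_E = 12+14 = 26
ES_F = 7; EF_F = 7+12 = 19
ES_G = 7; EF_G = 7+6 = 13
ES_H = 16; EF_H = 16+3 = 19
ES_I = max(EF_C=16, EF_D=11, EF_E=26, EF_F=19, EF_G=13, EF_H=19) = 26; EF_I = 26+4 = 30
Expected project duration μ = 30 hours. Critical path: A → E → I.

Variances on critical path: σ²_A=1.000, σ²_E=5.444, σ²_I=1.000.
Largest is σ²_E = 5.444.

E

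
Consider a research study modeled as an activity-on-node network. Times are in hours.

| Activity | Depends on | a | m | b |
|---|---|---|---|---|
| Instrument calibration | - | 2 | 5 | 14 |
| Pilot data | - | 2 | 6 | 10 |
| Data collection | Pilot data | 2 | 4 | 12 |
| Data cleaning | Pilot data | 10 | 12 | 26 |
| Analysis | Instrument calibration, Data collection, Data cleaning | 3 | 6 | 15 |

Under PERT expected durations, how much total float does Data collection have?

te_Instrument calibration = (2 + 4·5 + 14)/6 = 36/6 = 6
te_Pilot data = (2 + 4·6 + 10)/6 = 36/6 = 6
te_Data collection = (2 + 4·4 + 12)/6 = 30/6 = 5
te_Data cleaning = (10 + 4·12 + 26)/6 = 84/6 = 14
te_Analysis = (3 + 4·6 + 15)/6 = 42/6 = 7

Forward pass:
ES_Instrument calibration = 0; EF_Instrument calibration = 6
ES_Pilot data = 0; EF_Pilot data = 6
ES_Data collection = 6; EF_Data collection = 6+5 = 11
ES_Data cleaning = 6; EF_Data cleaning = 6+14 = 20
ES_Analysis = max(EF_Instrument calibration=6, EF_Data collection=11, EF_Data cleaning=20) = 20; EF_Analysis = 20+7 = 27
Expected project duration μ = 27 hours. Critical path: Pilot data → Data cleaning → Analysis.

Backward pass:
LF_Analysis = 27; LS_Analysis = 27−7 = 20
LF_Data cleaning = LS_Analysis = 20; LS_Data cleaning = 20−14 = 6
LF_Data collection = LS_Analysis = 20; LS_Data collection = 20−5 = 15
LF_Pilot data = min(LS_Data collection=15, LS_Data cleaning=6) = 6; LS_Pilot data = 6−6 = 0
LF_Instrument calibration = LS_Analysis = 20; LS_Instrument calibration = 20−6 = 14
Slack_Data collection = LS_Data collection − ES_Data collection = 15 − 6 = 9

9 hours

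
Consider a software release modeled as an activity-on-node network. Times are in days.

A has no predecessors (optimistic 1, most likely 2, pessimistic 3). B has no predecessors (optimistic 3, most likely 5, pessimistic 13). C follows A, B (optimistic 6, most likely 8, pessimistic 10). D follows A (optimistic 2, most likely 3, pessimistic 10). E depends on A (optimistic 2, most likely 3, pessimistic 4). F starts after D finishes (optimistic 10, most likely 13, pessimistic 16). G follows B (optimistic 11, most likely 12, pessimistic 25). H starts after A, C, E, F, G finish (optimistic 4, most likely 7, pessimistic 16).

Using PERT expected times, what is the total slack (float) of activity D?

te_A = (1 + 4·2 + 3)/6 = 12/6 = 2
te_B = (3 + 4·5 + 13)/6 = 36/6 = 6
te_C = (6 + 4·8 + 10)/6 = 48/6 = 8
te_D = (2 + 4·3 + 10)/6 = 24/6 = 4
te_E = (2 + 4·3 + 4)/6 = 18/6 = 3
te_F = (10 + 4·13 + 16)/6 = 78/6 = 13
te_G = (11 + 4·12 + 25)/6 = 84/6 = 14
te_H = (4 + 4·7 + 16)/6 = 48/6 = 8

Forward pass:
ES_A = 0; EF_A = 2
ES_B = 0; EF_B = 6
ES_C = max(EF_A=2, EF_B=6) = 6; EF_C = 6+8 = 14
ES_D = 2; EF_D = 2+4 = 6
ES_E = 2; EF_E = 2+3 = 5
ES_F = 6; EF_F = 6+13 = 19
ES_G = 6; EF_G = 6+14 = 20
ES_H = max(EF_A=2, EF_C=14, EF_E=5, EF_F=19, EF_G=20) = 20; EF_H = 20+8 = 28
Expected project duration μ = 28 days. Critical path: B → G → H.

Backward pass:
LF_H = 28; LS_H = 28−8 = 20
LF_G = LS_H = 20; LS_G = 20−14 = 6
LF_F = LS_H = 20; LS_F = 20−13 = 7
LF_E = LS_H = 20; LS_E = 20−3 = 17
LF_D = LS_F = 7; LS_D = 7−4 = 3
LF_C = LS_H = 20; LS_C = 20−8 = 12
LF_B = min(LS_C=12, LS_G=6) = 6; LS_B = 6−6 = 0
LF_A = min(LS_C=12, LS_D=3, LS_E=17, LS_H=20) = 3; LS_A = 3−2 = 1
Slack_D = LS_D − ES_D = 3 − 2 = 1

1 days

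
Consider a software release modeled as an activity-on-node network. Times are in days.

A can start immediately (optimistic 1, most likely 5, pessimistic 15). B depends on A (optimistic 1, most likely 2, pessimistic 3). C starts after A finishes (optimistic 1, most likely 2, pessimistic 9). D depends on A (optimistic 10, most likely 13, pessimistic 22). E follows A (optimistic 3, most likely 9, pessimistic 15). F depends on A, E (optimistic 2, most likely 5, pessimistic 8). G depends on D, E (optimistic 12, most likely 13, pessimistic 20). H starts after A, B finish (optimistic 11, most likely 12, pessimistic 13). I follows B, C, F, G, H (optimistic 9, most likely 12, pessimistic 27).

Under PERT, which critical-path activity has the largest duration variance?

te_A = (1 + 4·5 + 15)/6 = 36/6 = 6; σ²_A = ((15−1)/6)² = 5.444
te_B = (1 + 4·2 + 3)/6 = 12/6 = 2; σ²_B = ((3−1)/6)² = 0.111
te_C = (1 + 4·2 + 9)/6 = 18/6 = 3; σ²_C = ((9−1)/6)² = 1.778
te_D = (10 + 4·13 + 22)/6 = 84/6 = 14; σ²_D = ((22−10)/6)² = 4.000
te_E = (3 + 4·9 + 15)/6 = 54/6 = 9; σ²_E = ((15−3)/6)² = 4.000
te_F = (2 + 4·5 + 8)/6 = 30/6 = 5; σ²_F = ((8−2)/6)² = 1.000
te_G = (12 + 4·13 + 20)/6 = 84/6 = 14; σ²_G = ((20−12)/6)² = 1.778
te_H = (11 + 4·12 + 13)/6 = 72/6 = 12; σ²_H = ((13−11)/6)² = 0.111
te_I = (9 + 4·12 + 27)/6 = 84/6 = 14; σ²_I = ((27−9)/6)² = 9.000

Forward pass:
ES_A = 0; EF_A = 6
ES_B = 6; EF_B = 6+2 = 8
ES_C = 6; EF_C = 6+3 = 9
ES_D = 6; EF_D = 6+14 = 20
ES_E = 6; EF_E = 6+9 = 15
ES_F = max(EF_A=6, EF_E=15) = 15; EF_F = 15+5 = 20
ES_G = max(EF_D=20, EF_E=15) = 20; EF_G = 20+14 = 34
ES_H = max(EF_A=6, EF_B=8) = 8; EF_H = 8+12 = 20
ES_I = max(EF_B=8, EF_C=9, EF_F=20, EF_G=34, EF_H=20) = 34; EF_I = 34+14 = 48
Expected project duration μ = 48 days. Critical path: A → D → G → I.

Variances on critical path: σ²_A=5.444, σ²_D=4.000, σ²_G=1.778, σ²_I=9.000.
Largest is σ²_I = 9.000.

I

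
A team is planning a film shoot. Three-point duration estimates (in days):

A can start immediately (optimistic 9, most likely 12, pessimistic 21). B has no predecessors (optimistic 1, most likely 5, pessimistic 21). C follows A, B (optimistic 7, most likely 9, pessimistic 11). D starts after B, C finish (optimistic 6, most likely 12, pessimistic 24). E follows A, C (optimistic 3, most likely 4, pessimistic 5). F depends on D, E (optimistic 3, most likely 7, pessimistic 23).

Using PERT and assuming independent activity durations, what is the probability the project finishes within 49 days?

0.844

te_A = (9 + 4·12 + 21)/6 = 78/6 = 13; σ²_A = ((21−9)/6)² = 4.000
te_B = (1 + 4·5 + 21)/6 = 42/6 = 7; σ²_B = ((21−1)/6)² = 11.111
te_C = (7 + 4·9 + 11)/6 = 54/6 = 9; σ²_C = ((11−7)/6)² = 0.444
te_D = (6 + 4·12 + 24)/6 = 78/6 = 13; σ²_D = ((24−6)/6)² = 9.000
te_E = (3 + 4·4 + 5)/6 = 24/6 = 4; σ²_E = ((5−3)/6)² = 0.111
te_F = (3 + 4·7 + 23)/6 = 54/6 = 9; σ²_F = ((23−3)/6)² = 11.111

Forward pass:
ES_A = 0; EF_A = 13
ES_B = 0; EF_B = 7
ES_C = max(EF_A=13, EF_B=7) = 13; EF_C = 13+9 = 22
ES_D = max(EF_B=7, EF_C=22) = 22; EF_D = 22+13 = 35
ES_E = max(EF_A=13, EF_C=22) = 22; EF_E = 22+4 = 26
ES_F = max(EF_D=35, EF_E=26) = 35; EF_F = 35+9 = 44
Expected project duration μ = 44 days. Critical path: A → C → D → F.

Variance along critical path = 4.000 + 0.444 + 9.000 + 11.111 = 24.556; σ = √24.556 = 4.955 days.
Z = (49 − 44) / 4.955 = 1.009
P(T ≤ 49) = Φ(1.009) ≈ 0.844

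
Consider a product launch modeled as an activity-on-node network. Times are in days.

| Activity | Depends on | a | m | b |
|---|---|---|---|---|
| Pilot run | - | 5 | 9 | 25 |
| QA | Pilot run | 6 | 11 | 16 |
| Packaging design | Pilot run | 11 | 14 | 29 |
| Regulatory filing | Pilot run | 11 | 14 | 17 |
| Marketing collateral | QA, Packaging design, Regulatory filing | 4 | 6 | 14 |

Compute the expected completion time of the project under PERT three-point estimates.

te_Pilot run = (5 + 4·9 + 25)/6 = 66/6 = 11
te_QA = (6 + 4·11 + 16)/6 = 66/6 = 11
te_Packaging design = (11 + 4·14 + 29)/6 = 96/6 = 16
te_Regulatory filing = (11 + 4·14 + 17)/6 = 84/6 = 14
te_Marketing collateral = (4 + 4·6 + 14)/6 = 42/6 = 7

Forward pass:
ES_Pilot run = 0; EF_Pilot run = 11
ES_QA = 11; EF_QA = 11+11 = 22
ES_Packaging design = 11; EF_Packaging design = 11+16 = 27
ES_Regulatory filing = 11; EF_Regulatory filing = 11+14 = 25
ES_Marketing collateral = max(EF_QA=22, EF_Packaging design=27, EF_Regulatory filing=25) = 27; EF_Marketing collateral = 27+7 = 34
Expected project duration μ = 34 days. Critical path: Pilot run → Packaging design → Marketing collateral.

34 days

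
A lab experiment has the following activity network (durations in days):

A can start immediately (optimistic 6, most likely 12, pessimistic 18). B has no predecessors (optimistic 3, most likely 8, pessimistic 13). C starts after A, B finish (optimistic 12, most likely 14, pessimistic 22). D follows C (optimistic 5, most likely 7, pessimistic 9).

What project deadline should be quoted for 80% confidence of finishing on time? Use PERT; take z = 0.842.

te_A = (6 + 4·12 + 18)/6 = 72/6 = 12; σ²_A = ((18−6)/6)² = 4.000
te_B = (3 + 4·8 + 13)/6 = 48/6 = 8; σ²_B = ((13−3)/6)² = 2.778
te_C = (12 + 4·14 + 22)/6 = 90/6 = 15; σ²_C = ((22−12)/6)² = 2.778
te_D = (5 + 4·7 + 9)/6 = 42/6 = 7; σ²_D = ((9−5)/6)² = 0.444

Forward pass:
ES_A = 0; EF_A = 12
ES_B = 0; EF_B = 8
ES_C = max(EF_A=12, EF_B=8) = 12; EF_C = 12+15 = 27
ES_D = 27; EF_D = 27+7 = 34
Expected project duration μ = 34 days. Critical path: A → C → D.

Variance along critical path = 4.000 + 2.778 + 0.444 = 7.222; σ = 2.687 days.
D = μ + z·σ = 34 + 0.842·2.687 = 36.3 days

36.3 days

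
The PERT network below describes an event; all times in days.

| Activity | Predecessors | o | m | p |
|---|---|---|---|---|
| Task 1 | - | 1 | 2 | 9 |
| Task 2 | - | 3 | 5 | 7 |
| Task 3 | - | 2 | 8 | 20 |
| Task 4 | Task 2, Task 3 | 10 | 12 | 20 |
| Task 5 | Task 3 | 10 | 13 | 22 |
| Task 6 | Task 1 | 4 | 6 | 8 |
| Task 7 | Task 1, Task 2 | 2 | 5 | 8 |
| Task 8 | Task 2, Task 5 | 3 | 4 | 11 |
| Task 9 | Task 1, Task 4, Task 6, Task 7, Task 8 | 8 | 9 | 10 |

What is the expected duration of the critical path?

te_Task 1 = (1 + 4·2 + 9)/6 = 18/6 = 3
te_Task 2 = (3 + 4·5 + 7)/6 = 30/6 = 5
te_Task 3 = (2 + 4·8 + 20)/6 = 54/6 = 9
te_Task 4 = (10 + 4·12 + 20)/6 = 78/6 = 13
te_Task 5 = (10 + 4·13 + 22)/6 = 84/6 = 14
te_Task 6 = (4 + 4·6 + 8)/6 = 36/6 = 6
te_Task 7 = (2 + 4·5 + 8)/6 = 30/6 = 5
te_Task 8 = (3 + 4·4 + 11)/6 = 30/6 = 5
te_Task 9 = (8 + 4·9 + 10)/6 = 54/6 = 9

Forward pass:
ES_Task 1 = 0; EF_Task 1 = 3
ES_Task 2 = 0; EF_Task 2 = 5
ES_Task 3 = 0; EF_Task 3 = 9
ES_Task 4 = max(EF_Task 2=5, EF_Task 3=9) = 9; EF_Task 4 = 9+13 = 22
ES_Task 5 = 9; EF_Task 5 = 9+14 = 23
ES_Task 6 = 3; EF_Task 6 = 3+6 = 9
ES_Task 7 = max(EF_Task 1=3, EF_Task 2=5) = 5; EF_Task 7 = 5+5 = 10
ES_Task 8 = max(EF_Task 2=5, EF_Task 5=23) = 23; EF_Task 8 = 23+5 = 28
ES_Task 9 = max(EF_Task 1=3, EF_Task 4=22, EF_Task 6=9, EF_Task 7=10, EF_Task 8=28) = 28; EF_Task 9 = 28+9 = 37
Expected project duration μ = 37 days. Critical path: Task 3 → Task 5 → Task 8 → Task 9.

37 days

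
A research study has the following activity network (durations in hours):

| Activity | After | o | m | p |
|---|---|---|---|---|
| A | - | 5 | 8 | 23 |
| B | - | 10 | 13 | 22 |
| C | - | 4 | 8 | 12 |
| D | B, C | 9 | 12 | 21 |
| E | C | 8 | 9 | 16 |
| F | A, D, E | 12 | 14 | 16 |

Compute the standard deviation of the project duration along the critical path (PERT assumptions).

2.91 hours

te_A = (5 + 4·8 + 23)/6 = 60/6 = 10; σ²_A = ((23−5)/6)² = 9.000
te_B = (10 + 4·13 + 22)/6 = 84/6 = 14; σ²_B = ((22−10)/6)² = 4.000
te_C = (4 + 4·8 + 12)/6 = 48/6 = 8; σ²_C = ((12−4)/6)² = 1.778
te_D = (9 + 4·12 + 21)/6 = 78/6 = 13; σ²_D = ((21−9)/6)² = 4.000
te_E = (8 + 4·9 + 16)/6 = 60/6 = 10; σ²_E = ((16−8)/6)² = 1.778
te_F = (12 + 4·14 + 16)/6 = 84/6 = 14; σ²_F = ((16−12)/6)² = 0.444

Forward pass:
ES_A = 0; EF_A = 10
ES_B = 0; EF_B = 14
ES_C = 0; EF_C = 8
ES_D = max(EF_B=14, EF_C=8) = 14; EF_D = 14+13 = 27
ES_E = 8; EF_E = 8+10 = 18
ES_F = max(EF_A=10, EF_D=27, EF_E=18) = 27; EF_F = 27+14 = 41
Expected project duration μ = 41 hours. Critical path: B → D → F.

Variance along critical path = 4.000 + 4.000 + 0.444 = 8.444
σ = √8.444 = 2.906 hours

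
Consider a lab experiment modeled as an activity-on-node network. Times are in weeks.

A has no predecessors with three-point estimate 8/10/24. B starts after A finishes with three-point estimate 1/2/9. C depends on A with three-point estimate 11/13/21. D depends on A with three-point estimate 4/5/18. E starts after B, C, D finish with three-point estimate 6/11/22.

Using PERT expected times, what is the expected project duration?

te_A = (8 + 4·10 + 24)/6 = 72/6 = 12
te_B = (1 + 4·2 + 9)/6 = 18/6 = 3
te_C = (11 + 4·13 + 21)/6 = 84/6 = 14
te_D = (4 + 4·5 + 18)/6 = 42/6 = 7
te_E = (6 + 4·11 + 22)/6 = 72/6 = 12

Forward pass:
ES_A = 0; EF_A = 12
ES_B = 12; EF_B = 12+3 = 15
ES_C = 12; EF_C = 12+14 = 26
ES_D = 12; EF_D = 12+7 = 19
ES_E = max(EF_B=15, EF_C=26, EF_D=19) = 26; EF_E = 26+12 = 38
Expected project duration μ = 38 weeks. Critical path: A → C → E.

38 weeks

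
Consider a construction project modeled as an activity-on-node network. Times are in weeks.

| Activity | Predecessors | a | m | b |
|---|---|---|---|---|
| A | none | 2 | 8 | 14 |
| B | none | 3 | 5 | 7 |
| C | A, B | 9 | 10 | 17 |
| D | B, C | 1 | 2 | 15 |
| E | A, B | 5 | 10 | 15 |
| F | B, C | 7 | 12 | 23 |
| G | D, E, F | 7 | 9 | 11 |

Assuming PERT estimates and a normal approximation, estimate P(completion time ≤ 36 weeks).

0.085

te_A = (2 + 4·8 + 14)/6 = 48/6 = 8; σ²_A = ((14−2)/6)² = 4.000
te_B = (3 + 4·5 + 7)/6 = 30/6 = 5; σ²_B = ((7−3)/6)² = 0.444
te_C = (9 + 4·10 + 17)/6 = 66/6 = 11; σ²_C = ((17−9)/6)² = 1.778
te_D = (1 + 4·2 + 15)/6 = 24/6 = 4; σ²_D = ((15−1)/6)² = 5.444
te_E = (5 + 4·10 + 15)/6 = 60/6 = 10; σ²_E = ((15−5)/6)² = 2.778
te_F = (7 + 4·12 + 23)/6 = 78/6 = 13; σ²_F = ((23−7)/6)² = 7.111
te_G = (7 + 4·9 + 11)/6 = 54/6 = 9; σ²_G = ((11−7)/6)² = 0.444

Forward pass:
ES_A = 0; EF_A = 8
ES_B = 0; EF_B = 5
ES_C = max(EF_A=8, EF_B=5) = 8; EF_C = 8+11 = 19
ES_D = max(EF_B=5, EF_C=19) = 19; EF_D = 19+4 = 23
ES_E = max(EF_A=8, EF_B=5) = 8; EF_E = 8+10 = 18
ES_F = max(EF_B=5, EF_C=19) = 19; EF_F = 19+13 = 32
ES_G = max(EF_D=23, EF_E=18, EF_F=32) = 32; EF_G = 32+9 = 41
Expected project duration μ = 41 weeks. Critical path: A → C → F → G.

Variance along critical path = 4.000 + 1.778 + 7.111 + 0.444 = 13.333; σ = √13.333 = 3.651 weeks.
Z = (36 − 41) / 3.651 = -1.369
P(T ≤ 36) = Φ(-1.369) ≈ 0.085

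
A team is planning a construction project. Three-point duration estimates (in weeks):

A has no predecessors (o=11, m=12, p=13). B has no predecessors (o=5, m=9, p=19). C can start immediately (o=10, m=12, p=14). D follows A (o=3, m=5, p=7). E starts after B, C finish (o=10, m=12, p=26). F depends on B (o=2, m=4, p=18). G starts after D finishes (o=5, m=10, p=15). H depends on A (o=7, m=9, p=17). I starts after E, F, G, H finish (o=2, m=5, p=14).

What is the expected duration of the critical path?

33 weeks

te_A = (11 + 4·12 + 13)/6 = 72/6 = 12
te_B = (5 + 4·9 + 19)/6 = 60/6 = 10
te_C = (10 + 4·12 + 14)/6 = 72/6 = 12
te_D = (3 + 4·5 + 7)/6 = 30/6 = 5
te_E = (10 + 4·12 + 26)/6 = 84/6 = 14
te_F = (2 + 4·4 + 18)/6 = 36/6 = 6
te_G = (5 + 4·10 + 15)/6 = 60/6 = 10
te_H = (7 + 4·9 + 17)/6 = 60/6 = 10
te_I = (2 + 4·5 + 14)/6 = 36/6 = 6

Forward pass:
ES_A = 0; EF_A = 12
ES_B = 0; EF_B = 10
ES_C = 0; EF_C = 12
ES_D = 12; EF_D = 12+5 = 17
ES_E = max(EF_B=10, EF_C=12) = 12; EF_E = 12+14 = 26
ES_F = 10; EF_F = 10+6 = 16
ES_G = 17; EF_G = 17+10 = 27
ES_H = 12; EF_H = 12+10 = 22
ES_I = max(EF_E=26, EF_F=16, EF_G=27, EF_H=22) = 27; EF_I = 27+6 = 33
Expected project duration μ = 33 weeks. Critical path: A → D → G → I.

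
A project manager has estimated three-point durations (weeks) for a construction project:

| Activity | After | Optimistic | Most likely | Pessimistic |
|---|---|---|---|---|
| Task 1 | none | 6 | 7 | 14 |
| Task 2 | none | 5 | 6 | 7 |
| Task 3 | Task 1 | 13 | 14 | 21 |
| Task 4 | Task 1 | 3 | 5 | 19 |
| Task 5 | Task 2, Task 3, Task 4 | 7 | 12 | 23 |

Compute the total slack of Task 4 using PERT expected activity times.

8 weeks

te_Task 1 = (6 + 4·7 + 14)/6 = 48/6 = 8
te_Task 2 = (5 + 4·6 + 7)/6 = 36/6 = 6
te_Task 3 = (13 + 4·14 + 21)/6 = 90/6 = 15
te_Task 4 = (3 + 4·5 + 19)/6 = 42/6 = 7
te_Task 5 = (7 + 4·12 + 23)/6 = 78/6 = 13

Forward pass:
ES_Task 1 = 0; EF_Task 1 = 8
ES_Task 2 = 0; EF_Task 2 = 6
ES_Task 3 = 8; EF_Task 3 = 8+15 = 23
ES_Task 4 = 8; EF_Task 4 = 8+7 = 15
ES_Task 5 = max(EF_Task 2=6, EF_Task 3=23, EF_Task 4=15) = 23; EF_Task 5 = 23+13 = 36
Expected project duration μ = 36 weeks. Critical path: Task 1 → Task 3 → Task 5.

Backward pass:
LF_Task 5 = 36; LS_Task 5 = 36−13 = 23
LF_Task 4 = LS_Task 5 = 23; LS_Task 4 = 23−7 = 16
LF_Task 3 = LS_Task 5 = 23; LS_Task 3 = 23−15 = 8
LF_Task 2 = LS_Task 5 = 23; LS_Task 2 = 23−6 = 17
LF_Task 1 = min(LS_Task 3=8, LS_Task 4=16) = 8; LS_Task 1 = 8−8 = 0
Slack_Task 4 = LS_Task 4 − ES_Task 4 = 16 − 8 = 8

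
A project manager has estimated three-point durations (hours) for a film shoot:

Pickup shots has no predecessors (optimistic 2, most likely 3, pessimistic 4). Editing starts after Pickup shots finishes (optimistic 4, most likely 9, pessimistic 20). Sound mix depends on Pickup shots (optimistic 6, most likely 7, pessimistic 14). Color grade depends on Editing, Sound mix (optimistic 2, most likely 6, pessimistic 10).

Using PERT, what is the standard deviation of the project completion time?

3.00 hours

te_Pickup shots = (2 + 4·3 + 4)/6 = 18/6 = 3; σ²_Pickup shots = ((4−2)/6)² = 0.111
te_Editing = (4 + 4·9 + 20)/6 = 60/6 = 10; σ²_Editing = ((20−4)/6)² = 7.111
te_Sound mix = (6 + 4·7 + 14)/6 = 48/6 = 8; σ²_Sound mix = ((14−6)/6)² = 1.778
te_Color grade = (2 + 4·6 + 10)/6 = 36/6 = 6; σ²_Color grade = ((10−2)/6)² = 1.778

Forward pass:
ES_Pickup shots = 0; EF_Pickup shots = 3
ES_Editing = 3; EF_Editing = 3+10 = 13
ES_Sound mix = 3; EF_Sound mix = 3+8 = 11
ES_Color grade = max(EF_Editing=13, EF_Sound mix=11) = 13; EF_Color grade = 13+6 = 19
Expected project duration μ = 19 hours. Critical path: Pickup shots → Editing → Color grade.

Variance along critical path = 0.111 + 7.111 + 1.778 = 9.000
σ = √9.000 = 3.000 hours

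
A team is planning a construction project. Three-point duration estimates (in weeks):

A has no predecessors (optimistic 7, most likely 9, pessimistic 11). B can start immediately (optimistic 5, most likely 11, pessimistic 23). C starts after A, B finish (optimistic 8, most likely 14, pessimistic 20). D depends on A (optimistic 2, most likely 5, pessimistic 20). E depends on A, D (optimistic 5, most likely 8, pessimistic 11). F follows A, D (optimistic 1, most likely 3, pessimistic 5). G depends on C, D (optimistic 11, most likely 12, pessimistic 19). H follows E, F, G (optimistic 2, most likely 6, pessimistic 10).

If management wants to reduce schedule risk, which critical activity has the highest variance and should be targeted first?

B

te_A = (7 + 4·9 + 11)/6 = 54/6 = 9; σ²_A = ((11−7)/6)² = 0.444
te_B = (5 + 4·11 + 23)/6 = 72/6 = 12; σ²_B = ((23−5)/6)² = 9.000
te_C = (8 + 4·14 + 20)/6 = 84/6 = 14; σ²_C = ((20−8)/6)² = 4.000
te_D = (2 + 4·5 + 20)/6 = 42/6 = 7; σ²_D = ((20−2)/6)² = 9.000
te_E = (5 + 4·8 + 11)/6 = 48/6 = 8; σ²_E = ((11−5)/6)² = 1.000
te_F = (1 + 4·3 + 5)/6 = 18/6 = 3; σ²_F = ((5−1)/6)² = 0.444
te_G = (11 + 4·12 + 19)/6 = 78/6 = 13; σ²_G = ((19−11)/6)² = 1.778
te_H = (2 + 4·6 + 10)/6 = 36/6 = 6; σ²_H = ((10−2)/6)² = 1.778

Forward pass:
ES_A = 0; EF_A = 9
ES_B = 0; EF_B = 12
ES_C = max(EF_A=9, EF_B=12) = 12; EF_C = 12+14 = 26
ES_D = 9; EF_D = 9+7 = 16
ES_E = max(EF_A=9, EF_D=16) = 16; EF_E = 16+8 = 24
ES_F = max(EF_A=9, EF_D=16) = 16; EF_F = 16+3 = 19
ES_G = max(EF_C=26, EF_D=16) = 26; EF_G = 26+13 = 39
ES_H = max(EF_E=24, EF_F=19, EF_G=39) = 39; EF_H = 39+6 = 45
Expected project duration μ = 45 weeks. Critical path: B → C → G → H.

Variances on critical path: σ²_B=9.000, σ²_C=4.000, σ²_G=1.778, σ²_H=1.778.
Largest is σ²_B = 9.000.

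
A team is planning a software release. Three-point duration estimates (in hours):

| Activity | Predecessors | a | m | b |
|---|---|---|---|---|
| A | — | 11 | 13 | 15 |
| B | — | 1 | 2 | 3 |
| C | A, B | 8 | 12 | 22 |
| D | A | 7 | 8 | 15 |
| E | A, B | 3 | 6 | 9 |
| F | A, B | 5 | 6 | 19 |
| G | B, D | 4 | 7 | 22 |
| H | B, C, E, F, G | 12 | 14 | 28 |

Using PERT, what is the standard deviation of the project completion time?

4.28 hours

te_A = (11 + 4·13 + 15)/6 = 78/6 = 13; σ²_A = ((15−11)/6)² = 0.444
te_B = (1 + 4·2 + 3)/6 = 12/6 = 2; σ²_B = ((3−1)/6)² = 0.111
te_C = (8 + 4·12 + 22)/6 = 78/6 = 13; σ²_C = ((22−8)/6)² = 5.444
te_D = (7 + 4·8 + 15)/6 = 54/6 = 9; σ²_D = ((15−7)/6)² = 1.778
te_E = (3 + 4·6 + 9)/6 = 36/6 = 6; σ²_E = ((9−3)/6)² = 1.000
te_F = (5 + 4·6 + 19)/6 = 48/6 = 8; σ²_F = ((19−5)/6)² = 5.444
te_G = (4 + 4·7 + 22)/6 = 54/6 = 9; σ²_G = ((22−4)/6)² = 9.000
te_H = (12 + 4·14 + 28)/6 = 96/6 = 16; σ²_H = ((28−12)/6)² = 7.111

Forward pass:
ES_A = 0; EF_A = 13
ES_B = 0; EF_B = 2
ES_C = max(EF_A=13, EF_B=2) = 13; EF_C = 13+13 = 26
ES_D = 13; EF_D = 13+9 = 22
ES_E = max(EF_A=13, EF_B=2) = 13; EF_E = 13+6 = 19
ES_F = max(EF_A=13, EF_B=2) = 13; EF_F = 13+8 = 21
ES_G = max(EF_B=2, EF_D=22) = 22; EF_G = 22+9 = 31
ES_H = max(EF_B=2, EF_C=26, EF_E=19, EF_F=21, EF_G=31) = 31; EF_H = 31+16 = 47
Expected project duration μ = 47 hours. Critical path: A → D → G → H.

Variance along critical path = 0.444 + 1.778 + 9.000 + 7.111 = 18.333
σ = √18.333 = 4.282 hours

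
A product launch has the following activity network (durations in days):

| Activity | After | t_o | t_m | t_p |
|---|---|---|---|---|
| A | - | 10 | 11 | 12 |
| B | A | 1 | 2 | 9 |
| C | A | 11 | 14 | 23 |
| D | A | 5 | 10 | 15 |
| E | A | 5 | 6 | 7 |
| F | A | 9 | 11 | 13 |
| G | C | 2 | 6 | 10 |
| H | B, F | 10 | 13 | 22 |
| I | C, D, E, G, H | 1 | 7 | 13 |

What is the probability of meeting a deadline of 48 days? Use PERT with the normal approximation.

te_A = (10 + 4·11 + 12)/6 = 66/6 = 11; σ²_A = ((12−10)/6)² = 0.111
te_B = (1 + 4·2 + 9)/6 = 18/6 = 3; σ²_B = ((9−1)/6)² = 1.778
te_C = (11 + 4·14 + 23)/6 = 90/6 = 15; σ²_C = ((23−11)/6)² = 4.000
te_D = (5 + 4·10 + 15)/6 = 60/6 = 10; σ²_D = ((15−5)/6)² = 2.778
te_E = (5 + 4·6 + 7)/6 = 36/6 = 6; σ²_E = ((7−5)/6)² = 0.111
te_F = (9 + 4·11 + 13)/6 = 66/6 = 11; σ²_F = ((13−9)/6)² = 0.444
te_G = (2 + 4·6 + 10)/6 = 36/6 = 6; σ²_G = ((10−2)/6)² = 1.778
te_H = (10 + 4·13 + 22)/6 = 84/6 = 14; σ²_H = ((22−10)/6)² = 4.000
te_I = (1 + 4·7 + 13)/6 = 42/6 = 7; σ²_I = ((13−1)/6)² = 4.000

Forward pass:
ES_A = 0; EF_A = 11
ES_B = 11; EF_B = 11+3 = 14
ES_C = 11; EF_C = 11+15 = 26
ES_D = 11; EF_D = 11+10 = 21
ES_E = 11; EF_E = 11+6 = 17
ES_F = 11; EF_F = 11+11 = 22
ES_G = 26; EF_G = 26+6 = 32
ES_H = max(EF_B=14, EF_F=22) = 22; EF_H = 22+14 = 36
ES_I = max(EF_C=26, EF_D=21, EF_E=17, EF_G=32, EF_H=36) = 36; EF_I = 36+7 = 43
Expected project duration μ = 43 days. Critical path: A → F → H → I.

Variance along critical path = 0.111 + 0.444 + 4.000 + 4.000 = 8.556; σ = √8.556 = 2.925 days.
Z = (48 − 43) / 2.925 = 1.709
P(T ≤ 48) = Φ(1.709) ≈ 0.956

0.956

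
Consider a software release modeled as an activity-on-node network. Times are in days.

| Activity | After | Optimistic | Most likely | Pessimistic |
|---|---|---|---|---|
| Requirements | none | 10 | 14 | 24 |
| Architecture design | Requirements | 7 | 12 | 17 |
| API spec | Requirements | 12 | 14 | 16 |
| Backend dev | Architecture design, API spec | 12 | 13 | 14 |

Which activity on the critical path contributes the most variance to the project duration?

Requirements

te_Requirements = (10 + 4·14 + 24)/6 = 90/6 = 15; σ²_Requirements = ((24−10)/6)² = 5.444
te_Architecture design = (7 + 4·12 + 17)/6 = 72/6 = 12; σ²_Architecture design = ((17−7)/6)² = 2.778
te_API spec = (12 + 4·14 + 16)/6 = 84/6 = 14; σ²_API spec = ((16−12)/6)² = 0.444
te_Backend dev = (12 + 4·13 + 14)/6 = 78/6 = 13; σ²_Backend dev = ((14−12)/6)² = 0.111

Forward pass:
ES_Requirements = 0; EF_Requirements = 15
ES_Architecture design = 15; EF_Architecture design = 15+12 = 27
ES_API spec = 15; EF_API spec = 15+14 = 29
ES_Backend dev = max(EF_Architecture design=27, EF_API spec=29) = 29; EF_Backend dev = 29+13 = 42
Expected project duration μ = 42 days. Critical path: Requirements → API spec → Backend dev.

Variances on critical path: σ²_Requirements=5.444, σ²_API spec=0.444, σ²_Backend dev=0.111.
Largest is σ²_Requirements = 5.444.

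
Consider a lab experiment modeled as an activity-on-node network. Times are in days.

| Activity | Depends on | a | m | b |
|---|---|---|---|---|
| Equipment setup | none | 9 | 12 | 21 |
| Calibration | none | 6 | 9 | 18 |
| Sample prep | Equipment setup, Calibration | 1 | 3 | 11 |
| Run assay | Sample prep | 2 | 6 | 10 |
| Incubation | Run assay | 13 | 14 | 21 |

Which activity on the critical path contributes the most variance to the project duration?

Equipment setup

te_Equipment setup = (9 + 4·12 + 21)/6 = 78/6 = 13; σ²_Equipment setup = ((21−9)/6)² = 4.000
te_Calibration = (6 + 4·9 + 18)/6 = 60/6 = 10; σ²_Calibration = ((18−6)/6)² = 4.000
te_Sample prep = (1 + 4·3 + 11)/6 = 24/6 = 4; σ²_Sample prep = ((11−1)/6)² = 2.778
te_Run assay = (2 + 4·6 + 10)/6 = 36/6 = 6; σ²_Run assay = ((10−2)/6)² = 1.778
te_Incubation = (13 + 4·14 + 21)/6 = 90/6 = 15; σ²_Incubation = ((21−13)/6)² = 1.778

Forward pass:
ES_Equipment setup = 0; EF_Equipment setup = 13
ES_Calibration = 0; EF_Calibration = 10
ES_Sample prep = max(EF_Equipment setup=13, EF_Calibration=10) = 13; EF_Sample prep = 13+4 = 17
ES_Run assay = 17; EF_Run assay = 17+6 = 23
ES_Incubation = 23; EF_Incubation = 23+15 = 38
Expected project duration μ = 38 days. Critical path: Equipment setup → Sample prep → Run assay → Incubation.

Variances on critical path: σ²_Equipment setup=4.000, σ²_Sample prep=2.778, σ²_Run assay=1.778, σ²_Incubation=1.778.
Largest is σ²_Equipment setup = 4.000.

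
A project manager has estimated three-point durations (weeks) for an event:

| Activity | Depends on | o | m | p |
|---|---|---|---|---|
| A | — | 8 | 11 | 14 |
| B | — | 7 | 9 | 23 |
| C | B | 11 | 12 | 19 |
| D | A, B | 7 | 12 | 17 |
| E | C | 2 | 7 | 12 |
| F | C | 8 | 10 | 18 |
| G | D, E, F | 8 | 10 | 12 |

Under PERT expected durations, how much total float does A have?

te_A = (8 + 4·11 + 14)/6 = 66/6 = 11
te_B = (7 + 4·9 + 23)/6 = 66/6 = 11
te_C = (11 + 4·12 + 19)/6 = 78/6 = 13
te_D = (7 + 4·12 + 17)/6 = 72/6 = 12
te_E = (2 + 4·7 + 12)/6 = 42/6 = 7
te_F = (8 + 4·10 + 18)/6 = 66/6 = 11
te_G = (8 + 4·10 + 12)/6 = 60/6 = 10

Forward pass:
ES_A = 0; EF_A = 11
ES_B = 0; EF_B = 11
ES_C = 11; EF_C = 11+13 = 24
ES_D = max(EF_A=11, EF_B=11) = 11; EF_D = 11+12 = 23
ES_E = 24; EF_E = 24+7 = 31
ES_F = 24; EF_F = 24+11 = 35
ES_G = max(EF_D=23, EF_E=31, EF_F=35) = 35; EF_G = 35+10 = 45
Expected project duration μ = 45 weeks. Critical path: B → C → F → G.

Backward pass:
LF_G = 45; LS_G = 45−10 = 35
LF_F = LS_G = 35; LS_F = 35−11 = 24
LF_E = LS_G = 35; LS_E = 35−7 = 28
LF_D = LS_G = 35; LS_D = 35−12 = 23
LF_C = min(LS_E=28, LS_F=24) = 24; LS_C = 24−13 = 11
LF_B = min(LS_C=11, LS_D=23) = 11; LS_B = 11−11 = 0
LF_A = LS_D = 23; LS_A = 23−11 = 12
Slack_A = LS_A − ES_A = 12 − 0 = 12

12 weeks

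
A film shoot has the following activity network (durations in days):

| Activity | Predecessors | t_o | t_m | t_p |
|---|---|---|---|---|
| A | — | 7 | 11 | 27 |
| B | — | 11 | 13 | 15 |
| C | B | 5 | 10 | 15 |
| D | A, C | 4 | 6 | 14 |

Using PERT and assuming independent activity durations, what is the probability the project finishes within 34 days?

0.949

te_A = (7 + 4·11 + 27)/6 = 78/6 = 13; σ²_A = ((27−7)/6)² = 11.111
te_B = (11 + 4·13 + 15)/6 = 78/6 = 13; σ²_B = ((15−11)/6)² = 0.444
te_C = (5 + 4·10 + 15)/6 = 60/6 = 10; σ²_C = ((15−5)/6)² = 2.778
te_D = (4 + 4·6 + 14)/6 = 42/6 = 7; σ²_D = ((14−4)/6)² = 2.778

Forward pass:
ES_A = 0; EF_A = 13
ES_B = 0; EF_B = 13
ES_C = 13; EF_C = 13+10 = 23
ES_D = max(EF_A=13, EF_C=23) = 23; EF_D = 23+7 = 30
Expected project duration μ = 30 days. Critical path: B → C → D.

Variance along critical path = 0.444 + 2.778 + 2.778 = 6.000; σ = √6.000 = 2.449 days.
Z = (34 − 30) / 2.449 = 1.633
P(T ≤ 34) = Φ(1.633) ≈ 0.949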